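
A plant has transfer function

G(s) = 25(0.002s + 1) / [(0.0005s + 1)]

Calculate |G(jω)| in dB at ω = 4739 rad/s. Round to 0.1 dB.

At ω = 4739 rad/s:
zero (1 + j4739·0.002) = 1 + j9.478 → |·| ≈ 9.5306, ∠ ≈ 83.98°
pole (1 + j4739·0.0005) = 1 + j2.3695 → |·| ≈ 2.5719, ∠ ≈ 67.12°
|G| = 25 · 9.5306 / (2.5719) ≈ 92.642
Gain = 20 log₁₀(92.642) ≈ 39.34 dB

39.3 dB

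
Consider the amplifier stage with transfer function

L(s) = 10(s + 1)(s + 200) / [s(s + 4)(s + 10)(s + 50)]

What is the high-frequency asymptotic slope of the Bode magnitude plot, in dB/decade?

Each pole contributes −20 dB/decade at high frequency; each zero contributes +20 dB/decade.
Net: 2 zero(s) − 4 pole(s) → -40 dB/decade.

-40 dB/decade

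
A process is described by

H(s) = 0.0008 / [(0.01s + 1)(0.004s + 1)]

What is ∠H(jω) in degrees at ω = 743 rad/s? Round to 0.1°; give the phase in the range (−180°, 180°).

-153.7°

At ω = 743 rad/s:
pole (1 + j743·0.01) = 1 + j7.43 → |·| ≈ 7.497, ∠ ≈ 82.33°
pole (1 + j743·0.004) = 1 + j2.972 → |·| ≈ 3.1357, ∠ ≈ 71.40°
∠H = (0°) − (82.33° + 71.40°) = -153.73°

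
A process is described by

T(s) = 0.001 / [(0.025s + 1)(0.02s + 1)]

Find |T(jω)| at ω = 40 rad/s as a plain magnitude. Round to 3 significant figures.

At ω = 40 rad/s:
pole (1 + j40·0.025) = 1 + j1 → |·| ≈ 1.4142, ∠ ≈ 45.00°
pole (1 + j40·0.02) = 1 + j0.8 → |·| ≈ 1.2806, ∠ ≈ 38.66°
|T| = 0.001 · 1 / (1.4142 · 1.2806) ≈ 0.00055217

0.000552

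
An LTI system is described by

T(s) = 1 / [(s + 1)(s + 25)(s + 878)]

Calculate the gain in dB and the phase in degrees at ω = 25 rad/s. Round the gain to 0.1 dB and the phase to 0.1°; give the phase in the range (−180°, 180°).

-117.8 dB, -134.3°

At s = jω = j25:
pole (s+1): 1 + j25 → |·| = √(1²+25²) = √626 ≈ 25.02, ∠ = arctan(25/1) ≈ 87.71°
pole (s+25): 25 + j25 → |·| = √(25²+25²) = √1250 ≈ 35.355, ∠ = arctan(25/25) ≈ 45.00°
pole (s+878): 878 + j25 → |·| = √(878²+25²) = √771509 ≈ 878.36, ∠ = arctan(25/878) ≈ 1.63°
|T| = 1 / 7.7698e+05 ≈ 1.287e-06
Gain = 20 log₁₀(1.287e-06) ≈ -117.81 dB
∠T = 0.00° − 134.34° = -134.34°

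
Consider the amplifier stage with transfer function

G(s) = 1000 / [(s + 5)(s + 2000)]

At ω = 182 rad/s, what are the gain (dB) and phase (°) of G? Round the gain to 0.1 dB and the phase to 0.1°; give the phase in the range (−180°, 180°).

At s = jω = j182:
pole (s+5): 5 + j182 → |·| = √(5²+182²) = √33149 ≈ 182.07, ∠ = arctan(182/5) ≈ 88.43°
pole (s+2000): 2000 + j182 → |·| = √(2000²+182²) = √4033124 ≈ 2008.3, ∠ = arctan(182/2000) ≈ 5.20°
|G| = 1000 / 3.6565e+05 ≈ 0.0027349
Gain = 20 log₁₀(0.0027349) ≈ -51.26 dB
∠G = 0.00° − 93.63° = -93.63°

-51.3 dB, -93.6°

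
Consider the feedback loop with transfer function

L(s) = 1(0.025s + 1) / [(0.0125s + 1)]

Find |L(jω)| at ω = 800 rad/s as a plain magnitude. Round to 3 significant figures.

1.99

At ω = 800 rad/s:
zero (1 + j800·0.025) = 1 + j20 → |·| ≈ 20.025, ∠ ≈ 87.14°
pole (1 + j800·0.0125) = 1 + j10 → |·| ≈ 10.05, ∠ ≈ 84.29°
|L| = 1 · 20.025 / (10.05) ≈ 1.9925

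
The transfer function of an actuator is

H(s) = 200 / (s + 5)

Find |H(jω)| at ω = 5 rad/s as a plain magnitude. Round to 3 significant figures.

Substitute s = j5:
Numerator: 200 = 200 + j0
Denominator: (j5) + 5 = 5 + j5
|N| = √(200² + 0²) ≈ 200, ∠N ≈ 0.00°
|D| = √(5² + 5²) ≈ 7.0711, ∠D ≈ 45.00°
|H| = 200 / 7.0711 ≈ 28.284

28.3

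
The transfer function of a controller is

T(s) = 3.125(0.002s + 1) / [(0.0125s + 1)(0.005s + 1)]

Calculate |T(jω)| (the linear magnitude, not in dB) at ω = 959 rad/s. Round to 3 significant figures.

0.115

At ω = 959 rad/s:
zero (1 + j959·0.002) = 1 + j1.918 → |·| ≈ 2.163, ∠ ≈ 62.46°
pole (1 + j959·0.0125) = 1 + j11.9875 → |·| ≈ 12.029, ∠ ≈ 85.23°
pole (1 + j959·0.005) = 1 + j4.795 → |·| ≈ 4.8982, ∠ ≈ 78.22°
|T| = 3.125 · 2.163 / (12.029 · 4.8982) ≈ 0.11472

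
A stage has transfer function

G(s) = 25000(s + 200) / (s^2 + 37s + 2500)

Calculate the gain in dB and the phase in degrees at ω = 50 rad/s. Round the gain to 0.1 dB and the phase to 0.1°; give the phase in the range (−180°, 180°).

At s = jω = j50:
zero (s+200): 200 + j50 → |·| = √(200²+50²) = √42500 ≈ 206.16, ∠ = arctan(50/200) ≈ 14.04°
quadratic: (j50)² + 37·j50 + 2500 = 0 + j1850 → |·| ≈ 1850, ∠ ≈ 90.00°
|G| = 25000 · 206.16 / 1850 ≈ 2785.9
Gain = 20 log₁₀(2785.9) ≈ 68.90 dB
∠G = 14.04° − 90.00° = -75.96°

68.9 dB, -76.0°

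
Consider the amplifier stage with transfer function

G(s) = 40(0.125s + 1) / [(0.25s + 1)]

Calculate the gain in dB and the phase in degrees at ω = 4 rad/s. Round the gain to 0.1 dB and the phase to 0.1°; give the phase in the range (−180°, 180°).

30.0 dB, -18.4°

At ω = 4 rad/s:
zero (1 + j4·0.125) = 1 + j0.5 → |·| ≈ 1.118, ∠ ≈ 26.57°
pole (1 + j4·0.25) = 1 + j1 → |·| ≈ 1.4142, ∠ ≈ 45.00°
|G| = 40 · 1.118 / (1.4142) ≈ 31.622
Gain = 20 log₁₀(31.622) ≈ 30.00 dB
∠G = (26.57°) − (45.00°) = -18.43°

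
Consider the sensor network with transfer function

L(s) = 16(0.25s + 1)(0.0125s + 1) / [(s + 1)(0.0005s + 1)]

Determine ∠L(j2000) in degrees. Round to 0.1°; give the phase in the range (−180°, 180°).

At ω = 2000 rad/s:
zero (1 + j2000·0.25) = 1 + j500 → |·| ≈ 500, ∠ ≈ 89.89°
zero (1 + j2000·0.0125) = 1 + j25 → |·| ≈ 25.02, ∠ ≈ 87.71°
pole (1 + j2000·1) = 1 + j2000 → |·| ≈ 2000, ∠ ≈ 89.97°
pole (1 + j2000·0.0005) = 1 + j1 → |·| ≈ 1.4142, ∠ ≈ 45.00°
∠L = (89.89° + 87.71°) − (89.97° + 45.00°) = 42.63°

42.6°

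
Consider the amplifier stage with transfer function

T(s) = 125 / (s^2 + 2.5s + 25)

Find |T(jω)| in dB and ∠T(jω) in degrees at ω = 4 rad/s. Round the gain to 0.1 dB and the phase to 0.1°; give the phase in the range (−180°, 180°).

19.4 dB, -48.0°

At s = jω = j4:
quadratic: (j4)² + 2.5·j4 + 25 = 9 + j10 → |·| ≈ 13.454, ∠ ≈ 48.01°
|T| = 125 / 13.454 ≈ 9.2909
Gain = 20 log₁₀(9.2909) ≈ 19.36 dB
∠T = 0.00° − 48.01° = -48.01°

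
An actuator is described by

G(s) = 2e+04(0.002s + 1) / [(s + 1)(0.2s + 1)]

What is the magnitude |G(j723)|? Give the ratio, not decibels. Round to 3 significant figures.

At ω = 723 rad/s:
zero (1 + j723·0.002) = 1 + j1.446 → |·| ≈ 1.7581, ∠ ≈ 55.33°
pole (1 + j723·1) = 1 + j723 → |·| ≈ 723, ∠ ≈ 89.92°
pole (1 + j723·0.2) = 1 + j144.6 → |·| ≈ 144.6, ∠ ≈ 89.60°
|G| = 2e+04 · 1.7581 / (723 · 144.6) ≈ 0.33633

0.336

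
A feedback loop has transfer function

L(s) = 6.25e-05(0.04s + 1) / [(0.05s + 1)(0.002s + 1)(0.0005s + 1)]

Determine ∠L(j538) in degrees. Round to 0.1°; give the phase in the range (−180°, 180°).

At ω = 538 rad/s:
zero (1 + j538·0.04) = 1 + j21.52 → |·| ≈ 21.543, ∠ ≈ 87.34°
pole (1 + j538·0.05) = 1 + j26.9 → |·| ≈ 26.919, ∠ ≈ 87.87°
pole (1 + j538·0.002) = 1 + j1.076 → |·| ≈ 1.4689, ∠ ≈ 47.10°
pole (1 + j538·0.0005) = 1 + j0.269 → |·| ≈ 1.0355, ∠ ≈ 15.06°
∠L = (87.34°) − (87.87° + 47.10° + 15.06°) = -62.69°

-62.7°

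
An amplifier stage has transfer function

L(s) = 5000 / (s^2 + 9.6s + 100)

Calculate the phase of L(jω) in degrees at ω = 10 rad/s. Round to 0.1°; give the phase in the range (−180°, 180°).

-90.0°

At s = jω = j10:
quadratic: (j10)² + 9.6·j10 + 100 = 0 + j96 → |·| ≈ 96, ∠ ≈ 90.00°
∠L = 0.00° − 90.00° = -90.00°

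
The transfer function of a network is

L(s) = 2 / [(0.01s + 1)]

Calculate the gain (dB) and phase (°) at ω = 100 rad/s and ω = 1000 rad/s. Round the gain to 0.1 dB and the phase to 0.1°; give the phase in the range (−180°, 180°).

ω = 100: 3.0 dB, -45.0°; ω = 1000: -14.0 dB, -84.3°

At ω = 100 rad/s:
pole (1 + j100·0.01) = 1 + j1 → |·| ≈ 1.4142, ∠ ≈ 45.00°
|L| = 2 · 1 / (1.4142) ≈ 1.4142
Gain = 20 log₁₀(1.4142) ≈ 3.01 dB
∠L = (0°) − (45.00°) = -45.00°

At ω = 1000 rad/s:
pole (1 + j1000·0.01) = 1 + j10 → |·| ≈ 10.05, ∠ ≈ 84.29°
|L| = 2 · 1 / (10.05) ≈ 0.199
Gain = 20 log₁₀(0.199) ≈ -14.02 dB
∠L = (0°) − (84.29°) = -84.29°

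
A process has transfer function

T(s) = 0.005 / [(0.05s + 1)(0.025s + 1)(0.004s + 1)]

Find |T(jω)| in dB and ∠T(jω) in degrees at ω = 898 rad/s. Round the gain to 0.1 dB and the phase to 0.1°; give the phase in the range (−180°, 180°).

At ω = 898 rad/s:
pole (1 + j898·0.05) = 1 + j44.9 → |·| ≈ 44.911, ∠ ≈ 88.72°
pole (1 + j898·0.025) = 1 + j22.45 → |·| ≈ 22.472, ∠ ≈ 87.45°
pole (1 + j898·0.004) = 1 + j3.592 → |·| ≈ 3.7286, ∠ ≈ 74.44°
|T| = 0.005 · 1 / (44.911 · 22.472 · 3.7286) ≈ 1.3287e-06
Gain = 20 log₁₀(1.3287e-06) ≈ -117.53 dB
∠T = (0°) − (88.72° + 87.45° + 74.44°) = -250.61° ≡ 109.39° (principal value)

-117.5 dB, 109.4°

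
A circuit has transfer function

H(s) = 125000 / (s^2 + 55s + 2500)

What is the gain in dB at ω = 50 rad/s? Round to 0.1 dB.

33.2 dB

At s = jω = j50:
quadratic: (j50)² + 55·j50 + 2500 = 0 + j2750 → |·| ≈ 2750, ∠ ≈ 90.00°
|H| = 125000 / 2750 ≈ 45.455
Gain = 20 log₁₀(45.455) ≈ 33.15 dB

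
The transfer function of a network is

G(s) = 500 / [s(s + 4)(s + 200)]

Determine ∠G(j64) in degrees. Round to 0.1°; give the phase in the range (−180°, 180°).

165.8°

At s = jω = j64:
pole (s+4): 4 + j64 → |·| = √(4²+64²) = √4112 ≈ 64.125, ∠ = arctan(64/4) ≈ 86.42°
pole (s+200): 200 + j64 → |·| = √(200²+64²) = √44096 ≈ 209.99, ∠ = arctan(64/200) ≈ 17.74°
pole at origin: |s| = 64, ∠ = 90.00° (in denominator)
∠G = 0.00° − 194.16° = -194.16° ≡ 165.84° (principal value)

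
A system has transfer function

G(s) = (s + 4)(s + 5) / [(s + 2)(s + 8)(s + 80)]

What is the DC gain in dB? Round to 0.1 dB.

G(0) = 1·4·5 / (2·8·80) = 0.015625
20 log₁₀(0.015625) ≈ -36.12 dB

-36.1 dB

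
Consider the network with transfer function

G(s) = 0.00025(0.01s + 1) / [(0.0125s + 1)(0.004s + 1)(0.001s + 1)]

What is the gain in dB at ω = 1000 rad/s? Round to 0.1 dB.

-89.3 dB

At ω = 1000 rad/s:
zero (1 + j1000·0.01) = 1 + j10 → |·| ≈ 10.05, ∠ ≈ 84.29°
pole (1 + j1000·0.0125) = 1 + j12.5 → |·| ≈ 12.54, ∠ ≈ 85.43°
pole (1 + j1000·0.004) = 1 + j4 → |·| ≈ 4.1231, ∠ ≈ 75.96°
pole (1 + j1000·0.001) = 1 + j1 → |·| ≈ 1.4142, ∠ ≈ 45.00°
|G| = 0.00025 · 10.05 / (12.54 · 4.1231 · 1.4142) ≈ 3.4362e-05
Gain = 20 log₁₀(3.4362e-05) ≈ -89.28 dB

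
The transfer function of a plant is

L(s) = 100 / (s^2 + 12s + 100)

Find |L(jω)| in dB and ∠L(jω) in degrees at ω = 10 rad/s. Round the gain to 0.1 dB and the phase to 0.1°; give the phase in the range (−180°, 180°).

At s = jω = j10:
quadratic: (j10)² + 12·j10 + 100 = 0 + j120 → |·| ≈ 120, ∠ ≈ 90.00°
|L| = 100 / 120 ≈ 0.83333
Gain = 20 log₁₀(0.83333) ≈ -1.58 dB
∠L = 0.00° − 90.00° = -90.00°

-1.6 dB, -90.0°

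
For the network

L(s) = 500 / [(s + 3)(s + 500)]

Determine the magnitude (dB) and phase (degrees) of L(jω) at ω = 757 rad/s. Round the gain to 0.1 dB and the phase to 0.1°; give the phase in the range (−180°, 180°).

-62.8 dB, -146.3°

At s = jω = j757:
pole (s+3): 3 + j757 → |·| = √(3²+757²) = √573058 ≈ 757.01, ∠ = arctan(757/3) ≈ 89.77°
pole (s+500): 500 + j757 → |·| = √(500²+757²) = √823049 ≈ 907.22, ∠ = arctan(757/500) ≈ 56.56°
|L| = 500 / 6.8677e+05 ≈ 0.00072805
Gain = 20 log₁₀(0.00072805) ≈ -62.76 dB
∠L = 0.00° − 146.33° = -146.33°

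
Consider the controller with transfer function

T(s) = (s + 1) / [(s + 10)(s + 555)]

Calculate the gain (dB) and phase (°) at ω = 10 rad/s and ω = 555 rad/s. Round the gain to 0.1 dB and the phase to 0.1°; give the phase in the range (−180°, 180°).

ω = 10: -57.9 dB, 38.3°; ω = 555: -57.9 dB, -44.1°

At s = jω = j10:
zero (s+1): 1 + j10 → |·| = √(1²+10²) = √101 ≈ 10.05, ∠ = arctan(10/1) ≈ 84.29°
pole (s+10): 10 + j10 → |·| = √(10²+10²) = √200 ≈ 14.142, ∠ = arctan(10/10) ≈ 45.00°
pole (s+555): 555 + j10 → |·| = √(555²+10²) = √308125 ≈ 555.09, ∠ = arctan(10/555) ≈ 1.03°
|T| = 1 · 10.05 / 7850.1 ≈ 0.0012802
Gain = 20 log₁₀(0.0012802) ≈ -57.85 dB
∠T = 84.29° − 46.03° = 38.26°

At s = jω = j555:
zero (s+1): 1 + j555 → |·| = √(1²+555²) = √308026 ≈ 555, ∠ = arctan(555/1) ≈ 89.90°
pole (s+10): 10 + j555 → |·| = √(10²+555²) = √308125 ≈ 555.09, ∠ = arctan(555/10) ≈ 88.97°
pole (s+555): 555 + j555 → |·| = √(555²+555²) = √616050 ≈ 784.89, ∠ = arctan(555/555) ≈ 45.00°
|T| = 1 · 555 / 4.3568e+05 ≈ 0.0012739
Gain = 20 log₁₀(0.0012739) ≈ -57.90 dB
∠T = 89.90° − 133.97° = -44.07°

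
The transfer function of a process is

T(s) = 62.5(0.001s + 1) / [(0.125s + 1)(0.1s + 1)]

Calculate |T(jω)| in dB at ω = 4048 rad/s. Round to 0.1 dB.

-57.9 dB

At ω = 4048 rad/s:
zero (1 + j4048·0.001) = 1 + j4.048 → |·| ≈ 4.1697, ∠ ≈ 76.12°
pole (1 + j4048·0.125) = 1 + j506 → |·| ≈ 506, ∠ ≈ 89.89°
pole (1 + j4048·0.1) = 1 + j404.8 → |·| ≈ 404.8, ∠ ≈ 89.86°
|T| = 62.5 · 4.1697 / (506 · 404.8) ≈ 0.0012723
Gain = 20 log₁₀(0.0012723) ≈ -57.91 dB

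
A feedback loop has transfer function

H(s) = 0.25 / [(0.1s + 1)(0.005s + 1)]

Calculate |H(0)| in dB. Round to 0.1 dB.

-12.0 dB

H(0) = 0.25 · 1 / 1 = 0.25
20 log₁₀(0.25) ≈ -12.04 dB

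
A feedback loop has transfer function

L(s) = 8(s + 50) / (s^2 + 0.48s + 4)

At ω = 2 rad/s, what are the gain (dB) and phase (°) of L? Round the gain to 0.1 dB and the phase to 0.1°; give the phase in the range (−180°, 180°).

52.4 dB, -87.7°

At s = jω = j2:
zero (s+50): 50 + j2 → |·| = √(50²+2²) = √2504 ≈ 50.04, ∠ = arctan(2/50) ≈ 2.29°
quadratic: (j2)² + 0.48·j2 + 4 = 0 + j0.96 → |·| ≈ 0.96, ∠ ≈ 90.00°
|L| = 8 · 50.04 / 0.96 ≈ 417
Gain = 20 log₁₀(417) ≈ 52.40 dB
∠L = 2.29° − 90.00° = -87.71°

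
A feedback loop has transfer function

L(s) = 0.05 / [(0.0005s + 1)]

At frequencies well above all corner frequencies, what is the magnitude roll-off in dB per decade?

-20 dB/decade

Each pole contributes −20 dB/decade at high frequency; each zero contributes +20 dB/decade.
Net: 0 zero(s) − 1 pole(s) → -20 dB/decade.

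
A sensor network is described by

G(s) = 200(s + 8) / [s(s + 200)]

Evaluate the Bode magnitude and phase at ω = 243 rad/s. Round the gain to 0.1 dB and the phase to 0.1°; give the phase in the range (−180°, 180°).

At s = jω = j243:
zero (s+8): 8 + j243 → |·| = √(8²+243²) = √59113 ≈ 243.13, ∠ = arctan(243/8) ≈ 88.11°
pole (s+200): 200 + j243 → |·| = √(200²+243²) = √99049 ≈ 314.72, ∠ = arctan(243/200) ≈ 50.54°
pole at origin: |s| = 243, ∠ = 90.00° (in denominator)
|G| = 200 · 243.13 / 76477 ≈ 0.63583
Gain = 20 log₁₀(0.63583) ≈ -3.93 dB
∠G = 88.11° − 140.54° = -52.43°

-3.9 dB, -52.4°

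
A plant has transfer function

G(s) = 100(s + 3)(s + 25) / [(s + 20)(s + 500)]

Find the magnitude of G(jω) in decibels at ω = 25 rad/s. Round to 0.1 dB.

14.9 dB

At s = jω = j25:
zero (s+3): 3 + j25 → |·| = √(3²+25²) = √634 ≈ 25.179, ∠ = arctan(25/3) ≈ 83.16°
zero (s+25): 25 + j25 → |·| = √(25²+25²) = √1250 ≈ 35.355, ∠ = arctan(25/25) ≈ 45.00°
pole (s+20): 20 + j25 → |·| = √(20²+25²) = √1025 ≈ 32.016, ∠ = arctan(25/20) ≈ 51.34°
pole (s+500): 500 + j25 → |·| = √(500²+25²) = √250625 ≈ 500.62, ∠ = arctan(25/500) ≈ 2.86°
|G| = 100 · 890.2 / 16028 ≈ 5.554
Gain = 20 log₁₀(5.554) ≈ 14.89 dB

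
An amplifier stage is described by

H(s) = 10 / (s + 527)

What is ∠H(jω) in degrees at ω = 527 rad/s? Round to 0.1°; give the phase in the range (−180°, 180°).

At s = jω = j527:
pole (s+527): 527 + j527 → |·| = √(527²+527²) = √555458 ≈ 745.29, ∠ = arctan(527/527) ≈ 45.00°
∠H = 0.00° − 45.00° = -45.00°

-45.0°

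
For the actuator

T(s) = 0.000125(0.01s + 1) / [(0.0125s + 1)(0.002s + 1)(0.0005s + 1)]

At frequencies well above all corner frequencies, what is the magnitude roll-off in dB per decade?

Each pole contributes −20 dB/decade at high frequency; each zero contributes +20 dB/decade.
Net: 1 zero(s) − 3 pole(s) → -40 dB/decade.

-40 dB/decade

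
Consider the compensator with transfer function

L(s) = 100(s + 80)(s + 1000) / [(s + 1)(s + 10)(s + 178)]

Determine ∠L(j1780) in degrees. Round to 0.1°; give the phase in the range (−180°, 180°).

At s = jω = j1780:
zero (s+80): 80 + j1780 → |·| = √(80²+1780²) = √3174800 ≈ 1781.8, ∠ = arctan(1780/80) ≈ 87.43°
zero (s+1000): 1000 + j1780 → |·| = √(1000²+1780²) = √4168400 ≈ 2041.7, ∠ = arctan(1780/1000) ≈ 60.67°
pole (s+1): 1 + j1780 → |·| = √(1²+1780²) = √3168401 ≈ 1780, ∠ = arctan(1780/1) ≈ 89.97°
pole (s+10): 10 + j1780 → |·| = √(10²+1780²) = √3168500 ≈ 1780, ∠ = arctan(1780/10) ≈ 89.68°
pole (s+178): 178 + j1780 → |·| = √(178²+1780²) = √3200084 ≈ 1788.9, ∠ = arctan(1780/178) ≈ 84.29°
∠L = 148.10° − 263.94° = -115.84°

-115.8°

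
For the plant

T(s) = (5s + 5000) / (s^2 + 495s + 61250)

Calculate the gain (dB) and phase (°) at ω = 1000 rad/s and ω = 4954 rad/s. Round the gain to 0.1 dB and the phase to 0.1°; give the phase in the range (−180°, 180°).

ω = 1000: -43.5 dB, -107.2°; ω = 4954: -59.8 dB, -95.7°

Substitute s = j1000:
Numerator: 5(j1000) + 5000 = 5000 + j5000
Denominator: (j1000)^2 + 495(j1000) + 61250 = -938750 + j495000
|N| = √(5000² + 5000²) ≈ 7071.1, ∠N ≈ 45.00°
|D| = √(938750² + 495000²) ≈ 1.0613e+06, ∠D ≈ 152.20°
|T| = 7071.1 / 1.0613e+06 ≈ 0.0066627
Gain = 20 log₁₀(0.0066627) ≈ -43.53 dB
∠T = 45.00° − 152.20° = -107.20°

Substitute s = j4954:
Numerator: 5(j4954) + 5000 = 5000 + j24770
Denominator: (j4954)^2 + 495(j4954) + 61250 = -24480866 + j2452230
|N| = √(5000² + 24770²) ≈ 25270, ∠N ≈ 78.59°
|D| = √(24480866² + 2452230²) ≈ 2.4603e+07, ∠D ≈ 174.28°
|T| = 25270 / 2.4603e+07 ≈ 0.0010271
Gain = 20 log₁₀(0.0010271) ≈ -59.77 dB
∠T = 78.59° − 174.28° = -95.69°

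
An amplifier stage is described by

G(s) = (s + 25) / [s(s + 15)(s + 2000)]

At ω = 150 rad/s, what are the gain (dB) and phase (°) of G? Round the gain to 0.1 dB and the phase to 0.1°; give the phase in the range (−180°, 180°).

At s = jω = j150:
zero (s+25): 25 + j150 → |·| = √(25²+150²) = √23125 ≈ 152.07, ∠ = arctan(150/25) ≈ 80.54°
pole (s+15): 15 + j150 → |·| = √(15²+150²) = √22725 ≈ 150.75, ∠ = arctan(150/15) ≈ 84.29°
pole (s+2000): 2000 + j150 → |·| = √(2000²+150²) = √4022500 ≈ 2005.6, ∠ = arctan(150/2000) ≈ 4.29°
pole at origin: |s| = 150, ∠ = 90.00° (in denominator)
|G| = 1 · 152.07 / 4.5352e+07 ≈ 3.3531e-06
Gain = 20 log₁₀(3.3531e-06) ≈ -109.49 dB
∠G = 80.54° − 178.58° = -98.04°

-109.5 dB, -98.0°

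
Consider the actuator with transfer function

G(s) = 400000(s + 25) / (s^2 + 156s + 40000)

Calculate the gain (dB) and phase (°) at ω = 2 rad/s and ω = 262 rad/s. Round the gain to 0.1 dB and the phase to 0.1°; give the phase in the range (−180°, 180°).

ω = 2: 48.0 dB, 4.1°; ω = 262: 66.5 dB, -40.5°

At s = jω = j2:
zero (s+25): 25 + j2 → |·| = √(25²+2²) = √629 ≈ 25.08, ∠ = arctan(2/25) ≈ 4.57°
quadratic: (j2)² + 156·j2 + 40000 = 39996 + j312 → |·| ≈ 39997, ∠ ≈ 0.45°
|G| = 400000 · 25.08 / 39997 ≈ 250.82
Gain = 20 log₁₀(250.82) ≈ 47.99 dB
∠G = 4.57° − 0.45° = 4.12°

At s = jω = j262:
zero (s+25): 25 + j262 → |·| = √(25²+262²) = √69269 ≈ 263.19, ∠ = arctan(262/25) ≈ 84.55°
quadratic: (j262)² + 156·j262 + 40000 = -28644 + j40872 → |·| ≈ 49910, ∠ ≈ 125.02°
|G| = 400000 · 263.19 / 49910 ≈ 2109.3
Gain = 20 log₁₀(2109.3) ≈ 66.48 dB
∠G = 84.55° − 125.02° = -40.47°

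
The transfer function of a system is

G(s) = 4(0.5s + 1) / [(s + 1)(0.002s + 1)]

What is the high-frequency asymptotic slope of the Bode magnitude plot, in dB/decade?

Each pole contributes −20 dB/decade at high frequency; each zero contributes +20 dB/decade.
Net: 1 zero(s) − 2 pole(s) → -20 dB/decade.

-20 dB/decade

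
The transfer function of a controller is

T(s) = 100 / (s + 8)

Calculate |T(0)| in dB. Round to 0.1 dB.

21.9 dB

T(0) = 100 / 8 = 12.5
20 log₁₀(12.5) ≈ 21.94 dB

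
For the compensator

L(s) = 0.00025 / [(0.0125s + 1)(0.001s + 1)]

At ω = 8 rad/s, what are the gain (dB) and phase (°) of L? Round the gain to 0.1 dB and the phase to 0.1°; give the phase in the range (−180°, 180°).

At ω = 8 rad/s:
pole (1 + j8·0.0125) = 1 + j0.1 → |·| ≈ 1.005, ∠ ≈ 5.71°
pole (1 + j8·0.001) = 1 + j0.008 → |·| ≈ 1, ∠ ≈ 0.46°
|L| = 0.00025 · 1 / (1.005 · 1) ≈ 0.00024876
Gain = 20 log₁₀(0.00024876) ≈ -72.08 dB
∠L = (0°) − (5.71° + 0.46°) = -6.17°

-72.1 dB, -6.2°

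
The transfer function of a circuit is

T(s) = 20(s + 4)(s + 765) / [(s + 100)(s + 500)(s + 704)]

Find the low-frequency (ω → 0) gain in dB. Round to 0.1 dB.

T(0) = 20·4·765 / (100·500·704) ≈ 0.0017386
20 log₁₀(0.0017386) ≈ -55.20 dB

-55.2 dB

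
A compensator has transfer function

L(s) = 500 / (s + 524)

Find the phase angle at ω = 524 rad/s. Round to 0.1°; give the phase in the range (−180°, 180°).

-45.0°

At s = jω = j524:
pole (s+524): 524 + j524 → |·| = √(524²+524²) = √549152 ≈ 741.05, ∠ = arctan(524/524) ≈ 45.00°
∠L = 0.00° − 45.00° = -45.00°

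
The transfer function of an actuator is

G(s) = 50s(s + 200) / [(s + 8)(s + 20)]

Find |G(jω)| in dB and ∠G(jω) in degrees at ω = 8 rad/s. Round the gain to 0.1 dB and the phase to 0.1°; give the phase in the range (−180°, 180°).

At s = jω = j8:
zero (s+200): 200 + j8 → |·| = √(200²+8²) = √40064 ≈ 200.16, ∠ = arctan(8/200) ≈ 2.29°
zero at origin: s = j8 → |·| = 8, ∠ = 90.00°
pole (s+8): 8 + j8 → |·| = √(8²+8²) = √128 ≈ 11.314, ∠ = arctan(8/8) ≈ 45.00°
pole (s+20): 20 + j8 → |·| = √(20²+8²) = √464 ≈ 21.541, ∠ = arctan(8/20) ≈ 21.80°
|G| = 50 · 1601.3 / 243.71 ≈ 328.53
Gain = 20 log₁₀(328.53) ≈ 50.33 dB
∠G = 92.29° − 66.80° = 25.49°

50.3 dB, 25.5°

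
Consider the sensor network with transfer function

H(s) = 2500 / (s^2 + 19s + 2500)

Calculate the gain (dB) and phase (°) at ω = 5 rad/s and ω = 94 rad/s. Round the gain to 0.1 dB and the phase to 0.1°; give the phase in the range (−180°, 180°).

At s = jω = j5:
quadratic: (j5)² + 19·j5 + 2500 = 2475 + j95 → |·| ≈ 2476.8, ∠ ≈ 2.20°
|H| = 2500 / 2476.8 ≈ 1.0094
Gain = 20 log₁₀(1.0094) ≈ 0.08 dB
∠H = 0.00° − 2.20° = -2.20°

At s = jω = j94:
quadratic: (j94)² + 19·j94 + 2500 = -6336 + j1786 → |·| ≈ 6582.9, ∠ ≈ 164.26°
|H| = 2500 / 6582.9 ≈ 0.37977
Gain = 20 log₁₀(0.37977) ≈ -8.41 dB
∠H = 0.00° − 164.26° = -164.26°

ω = 5: 0.1 dB, -2.2°; ω = 94: -8.4 dB, -164.3°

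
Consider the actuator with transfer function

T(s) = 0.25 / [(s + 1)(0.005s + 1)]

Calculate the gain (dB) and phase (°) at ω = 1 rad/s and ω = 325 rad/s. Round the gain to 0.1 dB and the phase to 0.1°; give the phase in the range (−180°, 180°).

At ω = 1 rad/s:
pole (1 + j1·1) = 1 + j1 → |·| ≈ 1.4142, ∠ ≈ 45.00°
pole (1 + j1·0.005) = 1 + j0.005 → |·| ≈ 1, ∠ ≈ 0.29°
|T| = 0.25 · 1 / (1.4142 · 1) ≈ 0.17678
Gain = 20 log₁₀(0.17678) ≈ -15.05 dB
∠T = (0°) − (45.00° + 0.29°) = -45.29°

At ω = 325 rad/s:
pole (1 + j325·1) = 1 + j325 → |·| ≈ 325, ∠ ≈ 89.82°
pole (1 + j325·0.005) = 1 + j1.625 → |·| ≈ 1.908, ∠ ≈ 58.39°
|T| = 0.25 · 1 / (325 · 1.908) ≈ 0.00040316
Gain = 20 log₁₀(0.00040316) ≈ -67.89 dB
∠T = (0°) − (89.82° + 58.39°) = -148.21°

ω = 1: -15.1 dB, -45.3°; ω = 325: -67.9 dB, -148.2°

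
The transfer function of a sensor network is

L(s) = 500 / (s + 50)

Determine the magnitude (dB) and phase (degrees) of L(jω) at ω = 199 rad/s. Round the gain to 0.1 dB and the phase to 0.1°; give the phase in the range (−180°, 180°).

7.7 dB, -75.9°

At s = jω = j199:
pole (s+50): 50 + j199 → |·| = √(50²+199²) = √42101 ≈ 205.19, ∠ = arctan(199/50) ≈ 75.90°
|L| = 500 / 205.19 ≈ 2.4368
Gain = 20 log₁₀(2.4368) ≈ 7.74 dB
∠L = 0.00° − 75.90° = -75.90°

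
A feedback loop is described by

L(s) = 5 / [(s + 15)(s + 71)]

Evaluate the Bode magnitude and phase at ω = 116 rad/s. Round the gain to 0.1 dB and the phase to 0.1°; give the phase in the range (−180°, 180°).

-70.1 dB, -141.2°

At s = jω = j116:
pole (s+15): 15 + j116 → |·| = √(15²+116²) = √13681 ≈ 116.97, ∠ = arctan(116/15) ≈ 82.63°
pole (s+71): 71 + j116 → |·| = √(71²+116²) = √18497 ≈ 136, ∠ = arctan(116/71) ≈ 58.53°
|L| = 5 / 15908 ≈ 0.00031431
Gain = 20 log₁₀(0.00031431) ≈ -70.05 dB
∠L = 0.00° − 141.16° = -141.16°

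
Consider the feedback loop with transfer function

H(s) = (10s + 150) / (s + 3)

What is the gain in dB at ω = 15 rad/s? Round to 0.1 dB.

22.8 dB

Substitute s = j15:
Numerator: 10(j15) + 150 = 150 + j150
Denominator: (j15) + 3 = 3 + j15
|N| = √(150² + 150²) ≈ 212.13, ∠N ≈ 45.00°
|D| = √(3² + 15²) ≈ 15.297, ∠D ≈ 78.69°
|H| = 212.13 / 15.297 ≈ 13.867
Gain = 20 log₁₀(13.867) ≈ 22.84 dB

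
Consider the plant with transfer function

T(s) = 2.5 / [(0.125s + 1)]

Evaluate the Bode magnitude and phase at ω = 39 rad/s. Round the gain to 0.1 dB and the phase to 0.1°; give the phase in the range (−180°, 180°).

At ω = 39 rad/s:
pole (1 + j39·0.125) = 1 + j4.875 → |·| ≈ 4.9765, ∠ ≈ 78.41°
|T| = 2.5 · 1 / (4.9765) ≈ 0.50236
Gain = 20 log₁₀(0.50236) ≈ -5.98 dB
∠T = (0°) − (78.41°) = -78.41°

-6.0 dB, -78.4°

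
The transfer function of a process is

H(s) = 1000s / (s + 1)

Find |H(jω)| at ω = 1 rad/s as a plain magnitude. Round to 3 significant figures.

At s = jω = j1:
zero at origin: s = j1 → |·| = 1, ∠ = 90.00°
pole (s+1): 1 + j1 → |·| = √(1²+1²) = √2 ≈ 1.4142, ∠ = arctan(1/1) ≈ 45.00°
|H| = 1000 · 1 / 1.4142 ≈ 707.11

707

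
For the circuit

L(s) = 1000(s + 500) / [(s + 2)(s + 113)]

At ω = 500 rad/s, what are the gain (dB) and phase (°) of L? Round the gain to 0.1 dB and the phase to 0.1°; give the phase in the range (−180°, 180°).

At s = jω = j500:
zero (s+500): 500 + j500 → |·| = √(500²+500²) = √500000 ≈ 707.11, ∠ = arctan(500/500) ≈ 45.00°
pole (s+2): 2 + j500 → |·| = √(2²+500²) = √250004 ≈ 500, ∠ = arctan(500/2) ≈ 89.77°
pole (s+113): 113 + j500 → |·| = √(113²+500²) = √262769 ≈ 512.61, ∠ = arctan(500/113) ≈ 77.27°
|L| = 1000 · 707.11 / 2.563e+05 ≈ 2.7589
Gain = 20 log₁₀(2.7589) ≈ 8.81 dB
∠L = 45.00° − 167.04° = -122.04°

8.8 dB, -122.0°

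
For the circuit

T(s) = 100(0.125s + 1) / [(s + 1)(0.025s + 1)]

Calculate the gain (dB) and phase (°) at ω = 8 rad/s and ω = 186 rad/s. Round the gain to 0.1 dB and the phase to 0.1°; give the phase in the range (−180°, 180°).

At ω = 8 rad/s:
zero (1 + j8·0.125) = 1 + j1 → |·| ≈ 1.4142, ∠ ≈ 45.00°
pole (1 + j8·1) = 1 + j8 → |·| ≈ 8.0623, ∠ ≈ 82.87°
pole (1 + j8·0.025) = 1 + j0.2 → |·| ≈ 1.0198, ∠ ≈ 11.31°
|T| = 100 · 1.4142 / (8.0623 · 1.0198) ≈ 17.2
Gain = 20 log₁₀(17.2) ≈ 24.71 dB
∠T = (45.00°) − (82.87° + 11.31°) = -49.18°

At ω = 186 rad/s:
zero (1 + j186·0.125) = 1 + j23.25 → |·| ≈ 23.271, ∠ ≈ 87.54°
pole (1 + j186·1) = 1 + j186 → |·| ≈ 186, ∠ ≈ 89.69°
pole (1 + j186·0.025) = 1 + j4.65 → |·| ≈ 4.7563, ∠ ≈ 77.86°
|T| = 100 · 23.271 / (186 · 4.7563) ≈ 2.6305
Gain = 20 log₁₀(2.6305) ≈ 8.40 dB
∠T = (87.54°) − (89.69° + 77.86°) = -80.01°

ω = 8: 24.7 dB, -49.2°; ω = 186: 8.4 dB, -80.0°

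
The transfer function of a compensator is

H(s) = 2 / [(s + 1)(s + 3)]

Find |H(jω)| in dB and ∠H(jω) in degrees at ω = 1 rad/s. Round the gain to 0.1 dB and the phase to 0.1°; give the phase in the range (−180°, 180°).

At s = jω = j1:
pole (s+1): 1 + j1 → |·| = √(1²+1²) = √2 ≈ 1.4142, ∠ = arctan(1/1) ≈ 45.00°
pole (s+3): 3 + j1 → |·| = √(3²+1²) = √10 ≈ 3.1623, ∠ = arctan(1/3) ≈ 18.43°
|H| = 2 / 4.4721 ≈ 0.44722
Gain = 20 log₁₀(0.44722) ≈ -6.99 dB
∠H = 0.00° − 63.43° = -63.43°

-7.0 dB, -63.4°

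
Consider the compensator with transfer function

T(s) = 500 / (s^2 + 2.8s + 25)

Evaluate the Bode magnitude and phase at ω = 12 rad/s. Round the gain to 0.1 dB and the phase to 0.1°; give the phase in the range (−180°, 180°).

12.1 dB, -164.2°

At s = jω = j12:
quadratic: (j12)² + 2.8·j12 + 25 = -119 + j33.6 → |·| ≈ 123.65, ∠ ≈ 164.23°
|T| = 500 / 123.65 ≈ 4.0437
Gain = 20 log₁₀(4.0437) ≈ 12.14 dB
∠T = 0.00° − 164.23° = -164.23°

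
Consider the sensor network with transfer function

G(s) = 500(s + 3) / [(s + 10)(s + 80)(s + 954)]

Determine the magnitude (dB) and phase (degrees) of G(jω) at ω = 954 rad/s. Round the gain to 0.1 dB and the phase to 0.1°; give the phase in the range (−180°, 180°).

-68.2 dB, -129.8°

At s = jω = j954:
zero (s+3): 3 + j954 → |·| = √(3²+954²) = √910125 ≈ 954, ∠ = arctan(954/3) ≈ 89.82°
pole (s+10): 10 + j954 → |·| = √(10²+954²) = √910216 ≈ 954.05, ∠ = arctan(954/10) ≈ 89.40°
pole (s+80): 80 + j954 → |·| = √(80²+954²) = √916516 ≈ 957.35, ∠ = arctan(954/80) ≈ 85.21°
pole (s+954): 954 + j954 → |·| = √(954²+954²) = √1820232 ≈ 1349.2, ∠ = arctan(954/954) ≈ 45.00°
|G| = 500 · 954 / 1.2323e+09 ≈ 0.00038708
Gain = 20 log₁₀(0.00038708) ≈ -68.24 dB
∠G = 89.82° − 219.61° = -129.79°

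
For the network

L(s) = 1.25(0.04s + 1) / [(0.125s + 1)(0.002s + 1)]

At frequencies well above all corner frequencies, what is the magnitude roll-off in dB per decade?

-20 dB/decade

Each pole contributes −20 dB/decade at high frequency; each zero contributes +20 dB/decade.
Net: 1 zero(s) − 2 pole(s) → -20 dB/decade.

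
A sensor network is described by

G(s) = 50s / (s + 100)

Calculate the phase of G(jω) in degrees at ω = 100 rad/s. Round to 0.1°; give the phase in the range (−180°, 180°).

At s = jω = j100:
zero at origin: s = j100 → |·| = 100, ∠ = 90.00°
pole (s+100): 100 + j100 → |·| = √(100²+100²) = √20000 ≈ 141.42, ∠ = arctan(100/100) ≈ 45.00°
∠G = 90.00° − 45.00° = 45.00°

45.0°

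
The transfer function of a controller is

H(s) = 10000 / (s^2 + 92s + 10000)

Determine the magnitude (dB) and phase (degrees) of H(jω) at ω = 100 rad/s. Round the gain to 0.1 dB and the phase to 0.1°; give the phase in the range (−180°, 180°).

0.7 dB, -90.0°

At s = jω = j100:
quadratic: (j100)² + 92·j100 + 10000 = 0 + j9200 → |·| ≈ 9200, ∠ ≈ 90.00°
|H| = 10000 / 9200 ≈ 1.087
Gain = 20 log₁₀(1.087) ≈ 0.72 dB
∠H = 0.00° − 90.00° = -90.00°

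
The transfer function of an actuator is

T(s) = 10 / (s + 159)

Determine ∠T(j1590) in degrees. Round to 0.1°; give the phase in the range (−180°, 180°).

-84.3°

Substitute s = j1590:
Numerator: 10 = 10 + j0
Denominator: (j1590) + 159 = 159 + j1590
|N| = √(10² + 0²) ≈ 10, ∠N ≈ 0.00°
|D| = √(159² + 1590²) ≈ 1597.9, ∠D ≈ 84.29°
∠T = 0.00° − 84.29° = -84.29°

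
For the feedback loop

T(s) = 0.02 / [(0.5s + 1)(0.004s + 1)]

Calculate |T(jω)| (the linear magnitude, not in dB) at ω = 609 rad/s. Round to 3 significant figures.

At ω = 609 rad/s:
pole (1 + j609·0.5) = 1 + j304.5 → |·| ≈ 304.5, ∠ ≈ 89.81°
pole (1 + j609·0.004) = 1 + j2.436 → |·| ≈ 2.6333, ∠ ≈ 67.68°
|T| = 0.02 · 1 / (304.5 · 2.6333) ≈ 2.4943e-05

2.49e-05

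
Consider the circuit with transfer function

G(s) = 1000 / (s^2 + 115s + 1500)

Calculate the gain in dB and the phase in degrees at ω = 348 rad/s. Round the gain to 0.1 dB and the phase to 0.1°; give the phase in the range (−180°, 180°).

Substitute s = j348:
Numerator: 1000 = 1000 + j0
Denominator: (j348)^2 + 115(j348) + 1500 = -119604 + j40020
|N| = √(1000² + 0²) ≈ 1000, ∠N ≈ 0.00°
|D| = √(119604² + 40020²) ≈ 1.2612e+05, ∠D ≈ 161.50°
|G| = 1000 / 1.2612e+05 ≈ 0.007929
Gain = 20 log₁₀(0.007929) ≈ -42.02 dB
∠G = 0.00° − 161.50° = -161.50°

-42.0 dB, -161.5°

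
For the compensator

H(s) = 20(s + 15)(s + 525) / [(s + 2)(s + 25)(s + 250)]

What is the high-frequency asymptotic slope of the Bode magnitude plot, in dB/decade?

-20 dB/decade

Each pole contributes −20 dB/decade at high frequency; each zero contributes +20 dB/decade.
Net: 2 zero(s) − 3 pole(s) → -20 dB/decade.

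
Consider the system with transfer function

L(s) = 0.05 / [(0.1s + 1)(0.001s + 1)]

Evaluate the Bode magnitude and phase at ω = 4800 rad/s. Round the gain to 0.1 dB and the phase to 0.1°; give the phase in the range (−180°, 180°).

At ω = 4800 rad/s:
pole (1 + j4800·0.1) = 1 + j480 → |·| ≈ 480, ∠ ≈ 89.88°
pole (1 + j4800·0.001) = 1 + j4.8 → |·| ≈ 4.9031, ∠ ≈ 78.23°
|L| = 0.05 · 1 / (480 · 4.9031) ≈ 2.1245e-05
Gain = 20 log₁₀(2.1245e-05) ≈ -93.45 dB
∠L = (0°) − (89.88° + 78.23°) = -168.11°

-93.5 dB, -168.1°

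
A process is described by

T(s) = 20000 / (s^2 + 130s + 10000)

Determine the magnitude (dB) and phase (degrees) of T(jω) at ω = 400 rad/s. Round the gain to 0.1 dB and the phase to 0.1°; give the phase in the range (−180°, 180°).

-18.0 dB, -160.9°

At s = jω = j400:
quadratic: (j400)² + 130·j400 + 10000 = -150000 + j52000 → |·| ≈ 1.5876e+05, ∠ ≈ 160.88°
|T| = 20000 / 1.5876e+05 ≈ 0.12598
Gain = 20 log₁₀(0.12598) ≈ -17.99 dB
∠T = 0.00° − 160.88° = -160.88°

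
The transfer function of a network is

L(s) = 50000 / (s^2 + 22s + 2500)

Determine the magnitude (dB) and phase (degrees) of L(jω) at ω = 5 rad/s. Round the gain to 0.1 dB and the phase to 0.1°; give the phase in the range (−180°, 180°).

At s = jω = j5:
quadratic: (j5)² + 22·j5 + 2500 = 2475 + j110 → |·| ≈ 2477.4, ∠ ≈ 2.54°
|L| = 50000 / 2477.4 ≈ 20.182
Gain = 20 log₁₀(20.182) ≈ 26.10 dB
∠L = 0.00° − 2.54° = -2.54°

26.1 dB, -2.5°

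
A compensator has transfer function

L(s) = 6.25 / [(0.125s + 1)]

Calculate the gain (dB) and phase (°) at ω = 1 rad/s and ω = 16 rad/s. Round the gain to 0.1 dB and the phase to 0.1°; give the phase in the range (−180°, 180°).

ω = 1: 15.9 dB, -7.1°; ω = 16: 8.9 dB, -63.4°

At ω = 1 rad/s:
pole (1 + j1·0.125) = 1 + j0.125 → |·| ≈ 1.0078, ∠ ≈ 7.13°
|L| = 6.25 · 1 / (1.0078) ≈ 6.2016
Gain = 20 log₁₀(6.2016) ≈ 15.85 dB
∠L = (0°) − (7.13°) = -7.13°

At ω = 16 rad/s:
pole (1 + j16·0.125) = 1 + j2 → |·| ≈ 2.2361, ∠ ≈ 63.43°
|L| = 6.25 · 1 / (2.2361) ≈ 2.795
Gain = 20 log₁₀(2.795) ≈ 8.93 dB
∠L = (0°) − (63.43°) = -63.43°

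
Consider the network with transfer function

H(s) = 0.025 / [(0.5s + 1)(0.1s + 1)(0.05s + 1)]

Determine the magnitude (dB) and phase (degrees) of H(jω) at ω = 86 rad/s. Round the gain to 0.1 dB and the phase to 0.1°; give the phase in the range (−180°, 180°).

At ω = 86 rad/s:
pole (1 + j86·0.5) = 1 + j43 → |·| ≈ 43.012, ∠ ≈ 88.67°
pole (1 + j86·0.1) = 1 + j8.6 → |·| ≈ 8.6579, ∠ ≈ 83.37°
pole (1 + j86·0.05) = 1 + j4.3 → |·| ≈ 4.4147, ∠ ≈ 76.91°
|H| = 0.025 · 1 / (43.012 · 8.6579 · 4.4147) ≈ 1.5207e-05
Gain = 20 log₁₀(1.5207e-05) ≈ -96.36 dB
∠H = (0°) − (88.67° + 83.37° + 76.91°) = -248.95° ≡ 111.05° (principal value)

-96.4 dB, 111.1°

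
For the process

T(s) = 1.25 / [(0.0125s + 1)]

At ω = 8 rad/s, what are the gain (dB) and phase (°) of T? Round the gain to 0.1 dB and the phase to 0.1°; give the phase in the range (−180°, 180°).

At ω = 8 rad/s:
pole (1 + j8·0.0125) = 1 + j0.1 → |·| ≈ 1.005, ∠ ≈ 5.71°
|T| = 1.25 · 1 / (1.005) ≈ 1.2438
Gain = 20 log₁₀(1.2438) ≈ 1.90 dB
∠T = (0°) − (5.71°) = -5.71°

1.9 dB, -5.7°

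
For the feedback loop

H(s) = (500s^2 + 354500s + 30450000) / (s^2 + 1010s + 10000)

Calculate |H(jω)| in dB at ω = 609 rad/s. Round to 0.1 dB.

51.4 dB

Substitute s = j609:
Numerator: 500(j609)^2 + 354500(j609) + 30450000 = -154990500 + j215890500
Denominator: (j609)^2 + 1010(j609) + 10000 = -360881 + j615090
|N| = √(154990500² + 215890500²) ≈ 2.6576e+08, ∠N ≈ 125.68°
|D| = √(360881² + 615090²) ≈ 7.1314e+05, ∠D ≈ 120.40°
|H| = 2.6576e+08 / 7.1314e+05 ≈ 372.66
Gain = 20 log₁₀(372.66) ≈ 51.43 dB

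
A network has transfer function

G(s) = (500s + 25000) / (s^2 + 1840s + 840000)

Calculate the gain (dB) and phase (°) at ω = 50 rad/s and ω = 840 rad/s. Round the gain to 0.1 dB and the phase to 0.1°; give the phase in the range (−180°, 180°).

Substitute s = j50:
Numerator: 500(j50) + 25000 = 25000 + j25000
Denominator: (j50)^2 + 1840(j50) + 840000 = 837500 + j92000
|N| = √(25000² + 25000²) ≈ 35355, ∠N ≈ 45.00°
|D| = √(837500² + 92000²) ≈ 8.4254e+05, ∠D ≈ 6.27°
|G| = 35355 / 8.4254e+05 ≈ 0.041962
Gain = 20 log₁₀(0.041962) ≈ -27.54 dB
∠G = 45.00° − 6.27° = 38.73°

Substitute s = j840:
Numerator: 500(j840) + 25000 = 25000 + j420000
Denominator: (j840)^2 + 1840(j840) + 840000 = 134400 + j1545600
|N| = √(25000² + 420000²) ≈ 4.2074e+05, ∠N ≈ 86.59°
|D| = √(134400² + 1545600²) ≈ 1.5514e+06, ∠D ≈ 85.03°
|G| = 4.2074e+05 / 1.5514e+06 ≈ 0.2712
Gain = 20 log₁₀(0.2712) ≈ -11.33 dB
∠G = 86.59° − 85.03° = 1.56°

ω = 50: -27.5 dB, 38.7°; ω = 840: -11.3 dB, 1.6°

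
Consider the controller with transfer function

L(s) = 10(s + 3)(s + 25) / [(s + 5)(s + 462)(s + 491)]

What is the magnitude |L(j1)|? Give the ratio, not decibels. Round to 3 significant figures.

0.000684

At s = jω = j1:
zero (s+3): 3 + j1 → |·| = √(3²+1²) = √10 ≈ 3.1623, ∠ = arctan(1/3) ≈ 18.43°
zero (s+25): 25 + j1 → |·| = √(25²+1²) = √626 ≈ 25.02, ∠ = arctan(1/25) ≈ 2.29°
pole (s+5): 5 + j1 → |·| = √(5²+1²) = √26 ≈ 5.099, ∠ = arctan(1/5) ≈ 11.31°
pole (s+462): 462 + j1 → |·| = √(462²+1²) = √213445 ≈ 462, ∠ = arctan(1/462) ≈ 0.12°
pole (s+491): 491 + j1 → |·| = √(491²+1²) = √241082 ≈ 491, ∠ = arctan(1/491) ≈ 0.12°
|L| = 10 · 79.121 / 1.1567e+06 ≈ 0.00068402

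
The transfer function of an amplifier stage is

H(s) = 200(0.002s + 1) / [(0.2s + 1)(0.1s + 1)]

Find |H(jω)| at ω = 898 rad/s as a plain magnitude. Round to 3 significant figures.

At ω = 898 rad/s:
zero (1 + j898·0.002) = 1 + j1.796 → |·| ≈ 2.0556, ∠ ≈ 60.89°
pole (1 + j898·0.2) = 1 + j179.6 → |·| ≈ 179.6, ∠ ≈ 89.68°
pole (1 + j898·0.1) = 1 + j89.8 → |·| ≈ 89.806, ∠ ≈ 89.36°
|H| = 200 · 2.0556 / (179.6 · 89.806) ≈ 0.025489

0.0255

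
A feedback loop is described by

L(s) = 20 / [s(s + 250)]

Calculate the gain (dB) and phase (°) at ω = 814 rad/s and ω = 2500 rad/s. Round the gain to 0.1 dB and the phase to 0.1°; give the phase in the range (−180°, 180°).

At s = jω = j814:
pole (s+250): 250 + j814 → |·| = √(250²+814²) = √725096 ≈ 851.53, ∠ = arctan(814/250) ≈ 72.93°
pole at origin: |s| = 814, ∠ = 90.00° (in denominator)
|L| = 20 / 6.9315e+05 ≈ 2.8854e-05
Gain = 20 log₁₀(2.8854e-05) ≈ -90.80 dB
∠L = 0.00° − 162.93° = -162.93°

At s = jω = j2500:
pole (s+250): 250 + j2500 → |·| = √(250²+2500²) = √6312500 ≈ 2512.5, ∠ = arctan(2500/250) ≈ 84.29°
pole at origin: |s| = 2500, ∠ = 90.00° (in denominator)
|L| = 20 / 6.2812e+06 ≈ 3.1841e-06
Gain = 20 log₁₀(3.1841e-06) ≈ -109.94 dB
∠L = 0.00° − 174.29° = -174.29°

ω = 814: -90.8 dB, -162.9°; ω = 2500: -109.9 dB, -174.3°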